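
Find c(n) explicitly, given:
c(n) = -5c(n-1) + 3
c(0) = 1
First-order linear non-homogeneous.
Homogeneous solution: c_h(n) = A·(-5)^n.
Try constant particular solution c_p = K: K = -5K + 3 ⇒ K = \frac{1}{2}.
General: c(n) = A·(-5)^n + \frac{1}{2}.
Apply c(0) = 1: A + \frac{1}{2} = 1 ⇒ A = \frac{1}{2}.
So c(n) = \frac{\left(-5\right)^{n}}{2} + \frac{1}{2}.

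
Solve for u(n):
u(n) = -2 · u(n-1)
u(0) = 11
Pure geometric recurrence with ratio -2.
By induction u(n) = u(0) · (-2)^n = 11 \left(-2\right)^{n}.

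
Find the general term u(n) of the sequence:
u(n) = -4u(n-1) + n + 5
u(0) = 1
First-order linear with linear forcing.
Homogeneous solution: u_h(n) = A·(-4)^n.
Try particular u_p(n) = pn + q. Substituting:
  pn + q = -4(p(n-1) + q) + n + 5.
Matching the n-coefficient: p = -4p + 1 ⇒ p = \frac{1}{5}.
Matching constants: q = 4p - 4q + 5 ⇒ q = \frac{29}{25}.
General: u(n) = A·(-4)^n + \frac{n}{5} + \frac{29}{25}.
Apply u(0) = 1: A + \frac{29}{25} = 1 ⇒ A = - \frac{4}{25}.
So u(n) = - \frac{4 \left(-4\right)^{n}}{25} + \frac{n}{5} + \frac{29}{25}.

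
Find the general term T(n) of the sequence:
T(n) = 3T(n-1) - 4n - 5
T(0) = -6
First-order linear with linear forcing.
Homogeneous solution: T_h(n) = A·(3)^n.
Try particular T_p(n) = pn + q. Substituting:
  pn + q = 3(p(n-1) + q) - 4n - 5.
Matching the n-coefficient: p = 3p - 4 ⇒ p = 2.
Matching constants: q = -3p + 3q - 5 ⇒ q = \frac{11}{2}.
General: T(n) = A·(3)^n + 2 n + \frac{11}{2}.
Apply T(0) = -6: A + \frac{11}{2} = -6 ⇒ A = - \frac{23}{2}.
So T(n) = - \frac{23 \cdot 3^{n}}{2} + 2 n + \frac{11}{2}.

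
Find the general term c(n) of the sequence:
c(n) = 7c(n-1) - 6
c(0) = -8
First-order linear non-homogeneous.
Homogeneous solution: c_h(n) = A·(7)^n.
Try constant particular solution c_p = K: K = 7K - 6 ⇒ K = 1.
General: c(n) = A·(7)^n + 1.
Apply c(0) = -8: A + 1 = -8 ⇒ A = -9.
So c(n) = 1 - 9 \cdot 7^{n}.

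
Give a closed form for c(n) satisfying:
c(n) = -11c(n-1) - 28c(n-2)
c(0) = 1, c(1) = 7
Characteristic equation: x² + 11x + 28 = 0, which factors as (x - (-4))(x - (-7)) = 0.
Roots r₁ = -4, r₂ = -7 (distinct).
General solution: c(n) = A·(-4)^n + B·(-7)^n.
From c(0) = 1: A + B = 1.
From c(1) = 7: -4A - 7B = 7.
Solving: A = \frac{14}{3}, B = - \frac{11}{3}.
So c(n) = \frac{14 \left(-4\right)^{n}}{3} - \frac{11 \left(-7\right)^{n}}{3}.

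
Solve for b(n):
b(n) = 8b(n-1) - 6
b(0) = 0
First-order linear non-homogeneous.
Homogeneous solution: b_h(n) = A·(8)^n.
Try constant particular solution b_p = K: K = 8K - 6 ⇒ K = \frac{6}{7}.
General: b(n) = A·(8)^n + \frac{6}{7}.
Apply b(0) = 0: A + \frac{6}{7} = 0 ⇒ A = - \frac{6}{7}.
So b(n) = \frac{6}{7} - \frac{6 \cdot 8^{n}}{7}.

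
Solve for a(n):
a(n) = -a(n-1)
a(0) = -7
This is a homogeneous first-order recurrence with ratio -1.
By induction a(n) = a(0) · (-1)^n = - 7 \left(-1\right)^{n}.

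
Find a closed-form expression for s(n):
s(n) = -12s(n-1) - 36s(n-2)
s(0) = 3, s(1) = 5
Characteristic equation: x² + 12x + 36 = 0, which is (x - (-6))².
Repeated root r = -6.
General solution: s(n) = (A + Bn)·(-6)^n.
From s(0) = 3: A = 3.
From s(1) = 5: (A + B)·(-6) = 5 ⇒ B = - \frac{23}{6}.
So s(n) = \left(3 - \frac{23 n}{6}\right) \cdot (-6)^n.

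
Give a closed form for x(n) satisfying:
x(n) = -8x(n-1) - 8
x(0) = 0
First-order linear non-homogeneous.
Homogeneous solution: x_h(n) = A·(-8)^n.
Try constant particular solution x_p = K: K = -8K - 8 ⇒ K = - \frac{8}{9}.
General: x(n) = A·(-8)^n - \frac{8}{9}.
Apply x(0) = 0: A - \frac{8}{9} = 0 ⇒ A = \frac{8}{9}.
So x(n) = \frac{8 \left(-8\right)^{n}}{9} - \frac{8}{9}.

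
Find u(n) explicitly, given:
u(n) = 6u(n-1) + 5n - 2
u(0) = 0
First-order linear with linear forcing.
Homogeneous solution: u_h(n) = A·(6)^n.
Try particular u_p(n) = pn + q. Substituting:
  pn + q = 6(p(n-1) + q) + 5n - 2.
Matching the n-coefficient: p = 6p + 5 ⇒ p = -1.
Matching constants: q = -6p + 6q - 2 ⇒ q = - \frac{4}{5}.
General: u(n) = A·(6)^n - n - \frac{4}{5}.
Apply u(0) = 0: A - \frac{4}{5} = 0 ⇒ A = \frac{4}{5}.
So u(n) = \frac{4 \cdot 6^{n}}{5} - n - \frac{4}{5}.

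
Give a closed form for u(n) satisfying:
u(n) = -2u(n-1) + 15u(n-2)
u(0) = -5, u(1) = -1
Characteristic equation: x² + 2x - 15 = 0, which factors as (x - (3))(x - (-5)) = 0.
Roots r₁ = 3, r₂ = -5 (distinct).
General solution: u(n) = A·(3)^n + B·(-5)^n.
From u(0) = -5: A + B = -5.
From u(1) = -1: 3A - 5B = -1.
Solving: A = - \frac{13}{4}, B = - \frac{7}{4}.
So u(n) = - \frac{7 \left(-5\right)^{n}}{4} - \frac{13 \cdot 3^{n}}{4}.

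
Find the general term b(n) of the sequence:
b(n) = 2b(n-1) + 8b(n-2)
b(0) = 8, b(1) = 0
Characteristic equation: x² - 2x - 8 = 0, which factors as (x - (4))(x - (-2)) = 0.
Roots r₁ = 4, r₂ = -2 (distinct).
General solution: b(n) = A·(4)^n + B·(-2)^n.
From b(0) = 8: A + B = 8.
From b(1) = 0: 4A - 2B = 0.
Solving: A = \frac{8}{3}, B = \frac{16}{3}.
So b(n) = \frac{16 \left(-2\right)^{n}}{3} + \frac{8 \cdot 4^{n}}{3}.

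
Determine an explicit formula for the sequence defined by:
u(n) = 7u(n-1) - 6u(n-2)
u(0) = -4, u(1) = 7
Characteristic equation: x² - 7x + 6 = 0, which factors as (x - (1))(x - (6)) = 0.
Roots r₁ = 1, r₂ = 6 (distinct).
General solution: u(n) = A·(1)^n + B·(6)^n.
From u(0) = -4: A + B = -4.
From u(1) = 7: A + 6B = 7.
Solving: A = - \frac{31}{5}, B = \frac{11}{5}.
So u(n) = \frac{11 \cdot 6^{n}}{5} - \frac{31}{5}.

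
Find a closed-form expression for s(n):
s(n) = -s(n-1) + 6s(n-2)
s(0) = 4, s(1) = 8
Characteristic equation: x² + x - 6 = 0, which factors as (x - (-3))(x - (2)) = 0.
Roots r₁ = -3, r₂ = 2 (distinct).
General solution: s(n) = A·(-3)^n + B·(2)^n.
From s(0) = 4: A + B = 4.
From s(1) = 8: -3A + 2B = 8.
Solving: A = 0, B = 4.
So s(n) = 4 \cdot 2^{n}.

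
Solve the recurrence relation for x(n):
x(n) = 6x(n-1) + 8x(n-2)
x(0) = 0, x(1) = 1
Characteristic equation: x² - 6x - 8 = 0.
Discriminant Δ = (6)² + 4·(8) = 68.
Roots r₁,₂ = (6 ± √68)/2, so r₁ = 3 + \sqrt{17}, r₂ = 3 - \sqrt{17}.
General solution: x(n) = A·r₁^n + B·r₂^n.
From the initial conditions, A + B = 0 and r₁A + r₂B = 1.
Since r₁ - r₂ = √68: A = (1 - (0)r₂)/√68 = \frac{\sqrt{17}}{34}, and B = 0 - A = - \frac{\sqrt{17}}{34}.
So x(n) = \left(\frac{\sqrt{17}}{34}\right)\left(3 + \sqrt{17}\right)^n + \left(- \frac{\sqrt{17}}{34}\right)\left(3 - \sqrt{17}\right)^n.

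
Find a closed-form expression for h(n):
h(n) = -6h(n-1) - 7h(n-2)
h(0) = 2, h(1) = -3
Characteristic equation: x² + 6x + 7 = 0.
Discriminant Δ = (-6)² + 4·(-7) = 8.
Roots r₁,₂ = (-6 ± √8)/2, so r₁ = -3 + \sqrt{2}, r₂ = -3 - \sqrt{2}.
General solution: h(n) = A·r₁^n + B·r₂^n.
From the initial conditions, A + B = 2 and r₁A + r₂B = -3.
Since r₁ - r₂ = √8: A = (-3 - (2)r₂)/√8 = 1 + \frac{3 \sqrt{2}}{4}, and B = 2 - A = 1 - \frac{3 \sqrt{2}}{4}.
So h(n) = \left(1 + \frac{3 \sqrt{2}}{4}\right)\left(-3 + \sqrt{2}\right)^n + \left(1 - \frac{3 \sqrt{2}}{4}\right)\left(-3 - \sqrt{2}\right)^n.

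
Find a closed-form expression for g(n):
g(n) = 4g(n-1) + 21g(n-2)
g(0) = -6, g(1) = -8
Characteristic equation: x² - 4x - 21 = 0, which factors as (x - (7))(x - (-3)) = 0.
Roots r₁ = 7, r₂ = -3 (distinct).
General solution: g(n) = A·(7)^n + B·(-3)^n.
From g(0) = -6: A + B = -6.
From g(1) = -8: 7A - 3B = -8.
Solving: A = - \frac{13}{5}, B = - \frac{17}{5}.
So g(n) = - \frac{17 \left(-3\right)^{n}}{5} - \frac{13 \cdot 7^{n}}{5}.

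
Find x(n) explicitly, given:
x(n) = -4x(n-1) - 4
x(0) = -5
First-order linear non-homogeneous.
Homogeneous solution: x_h(n) = A·(-4)^n.
Try constant particular solution x_p = K: K = -4K - 4 ⇒ K = - \frac{4}{5}.
General: x(n) = A·(-4)^n - \frac{4}{5}.
Apply x(0) = -5: A - \frac{4}{5} = -5 ⇒ A = - \frac{21}{5}.
So x(n) = - \frac{21 \left(-4\right)^{n}}{5} - \frac{4}{5}.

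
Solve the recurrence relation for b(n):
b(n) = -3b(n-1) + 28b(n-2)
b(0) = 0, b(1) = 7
Characteristic equation: x² + 3x - 28 = 0, which factors as (x - (4))(x - (-7)) = 0.
Roots r₁ = 4, r₂ = -7 (distinct).
General solution: b(n) = A·(4)^n + B·(-7)^n.
From b(0) = 0: A + B = 0.
From b(1) = 7: 4A - 7B = 7.
Solving: A = \frac{7}{11}, B = - \frac{7}{11}.
So b(n) = - \frac{7 \left(-7\right)^{n}}{11} + \frac{7 \cdot 4^{n}}{11}.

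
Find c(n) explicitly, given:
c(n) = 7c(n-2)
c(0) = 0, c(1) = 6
Characteristic equation: x² - 7 = 0.
Discriminant Δ = (0)² + 4·(7) = 28.
Roots r₁,₂ = (0 ± √28)/2, so r₁ = \sqrt{7}, r₂ = - \sqrt{7}.
General solution: c(n) = A·r₁^n + B·r₂^n.
From the initial conditions, A + B = 0 and r₁A + r₂B = 6.
Since r₁ - r₂ = √28: A = (6 - (0)r₂)/√28 = \frac{3 \sqrt{7}}{7}, and B = 0 - A = - \frac{3 \sqrt{7}}{7}.
So c(n) = \left(\frac{3 \sqrt{7}}{7}\right)\left(\sqrt{7}\right)^n + \left(- \frac{3 \sqrt{7}}{7}\right)\left(- \sqrt{7}\right)^n.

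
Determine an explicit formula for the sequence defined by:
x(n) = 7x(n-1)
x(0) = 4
This is a homogeneous first-order recurrence with ratio 7.
By induction x(n) = x(0) · (7)^n = 4 \cdot 7^{n}.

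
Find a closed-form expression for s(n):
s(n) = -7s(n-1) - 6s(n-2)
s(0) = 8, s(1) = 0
Characteristic equation: x² + 7x + 6 = 0, which factors as (x - (-1))(x - (-6)) = 0.
Roots r₁ = -1, r₂ = -6 (distinct).
General solution: s(n) = A·(-1)^n + B·(-6)^n.
From s(0) = 8: A + B = 8.
From s(1) = 0: -A - 6B = 0.
Solving: A = \frac{48}{5}, B = - \frac{8}{5}.
So s(n) = \frac{48 \left(-1\right)^{n}}{5} - \frac{8 \left(-6\right)^{n}}{5}.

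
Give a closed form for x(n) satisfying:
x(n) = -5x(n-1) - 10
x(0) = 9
First-order linear non-homogeneous.
Homogeneous solution: x_h(n) = A·(-5)^n.
Try constant particular solution x_p = K: K = -5K - 10 ⇒ K = - \frac{5}{3}.
General: x(n) = A·(-5)^n - \frac{5}{3}.
Apply x(0) = 9: A - \frac{5}{3} = 9 ⇒ A = \frac{32}{3}.
So x(n) = \frac{32 \left(-5\right)^{n}}{3} - \frac{5}{3}.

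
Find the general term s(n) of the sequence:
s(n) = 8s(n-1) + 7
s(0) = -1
First-order linear non-homogeneous.
Homogeneous solution: s_h(n) = A·(8)^n.
Try constant particular solution s_p = K: K = 8K + 7 ⇒ K = -1.
General: s(n) = A·(8)^n - 1.
Apply s(0) = -1: A - 1 = -1 ⇒ A = 0.
So s(n) = -1.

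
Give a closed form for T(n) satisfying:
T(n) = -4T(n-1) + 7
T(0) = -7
First-order linear non-homogeneous.
Homogeneous solution: T_h(n) = A·(-4)^n.
Try constant particular solution T_p = K: K = -4K + 7 ⇒ K = \frac{7}{5}.
General: T(n) = A·(-4)^n + \frac{7}{5}.
Apply T(0) = -7: A + \frac{7}{5} = -7 ⇒ A = - \frac{42}{5}.
So T(n) = \frac{7}{5} - \frac{42 \left(-4\right)^{n}}{5}.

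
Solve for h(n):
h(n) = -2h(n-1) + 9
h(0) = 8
First-order linear non-homogeneous.
Homogeneous solution: h_h(n) = A·(-2)^n.
Try constant particular solution h_p = K: K = -2K + 9 ⇒ K = 3.
General: h(n) = A·(-2)^n + 3.
Apply h(0) = 8: A + 3 = 8 ⇒ A = 5.
So h(n) = 5 \left(-2\right)^{n} + 3.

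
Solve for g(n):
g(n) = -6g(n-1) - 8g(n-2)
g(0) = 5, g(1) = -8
Characteristic equation: x² + 6x + 8 = 0, which factors as (x - (-2))(x - (-4)) = 0.
Roots r₁ = -2, r₂ = -4 (distinct).
General solution: g(n) = A·(-2)^n + B·(-4)^n.
From g(0) = 5: A + B = 5.
From g(1) = -8: -2A - 4B = -8.
Solving: A = 6, B = -1.
So g(n) = 6 \left(-2\right)^{n} - \left(-4\right)^{n}.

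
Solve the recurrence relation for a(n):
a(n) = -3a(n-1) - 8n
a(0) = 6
First-order linear with linear forcing.
Homogeneous solution: a_h(n) = A·(-3)^n.
Try particular a_p(n) = pn + q. Substituting:
  pn + q = -3(p(n-1) + q) - 8n.
Matching the n-coefficient: p = -3p - 8 ⇒ p = -2.
Matching constants: q = 3p - 3q ⇒ q = - \frac{3}{2}.
General: a(n) = A·(-3)^n - 2 n - \frac{3}{2}.
Apply a(0) = 6: A - \frac{3}{2} = 6 ⇒ A = \frac{15}{2}.
So a(n) = \frac{15 \left(-3\right)^{n}}{2} - 2 n - \frac{3}{2}.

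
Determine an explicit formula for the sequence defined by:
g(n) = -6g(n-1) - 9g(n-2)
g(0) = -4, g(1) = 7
Characteristic equation: x² + 6x + 9 = 0, which is (x - (-3))².
Repeated root r = -3.
General solution: g(n) = (A + Bn)·(-3)^n.
From g(0) = -4: A = -4.
From g(1) = 7: (A + B)·(-3) = 7 ⇒ B = \frac{5}{3}.
So g(n) = \left(\frac{5 n}{3} - 4\right) \cdot (-3)^n.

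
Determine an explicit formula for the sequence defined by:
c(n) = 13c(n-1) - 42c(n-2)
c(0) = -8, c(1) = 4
Characteristic equation: x² - 13x + 42 = 0, which factors as (x - (7))(x - (6)) = 0.
Roots r₁ = 7, r₂ = 6 (distinct).
General solution: c(n) = A·(7)^n + B·(6)^n.
From c(0) = -8: A + B = -8.
From c(1) = 4: 7A + 6B = 4.
Solving: A = 52, B = -60.
So c(n) = - 60 \cdot 6^{n} + 52 \cdot 7^{n}.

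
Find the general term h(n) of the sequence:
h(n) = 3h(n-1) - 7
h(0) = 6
First-order linear non-homogeneous.
Homogeneous solution: h_h(n) = A·(3)^n.
Try constant particular solution h_p = K: K = 3K - 7 ⇒ K = \frac{7}{2}.
General: h(n) = A·(3)^n + \frac{7}{2}.
Apply h(0) = 6: A + \frac{7}{2} = 6 ⇒ A = \frac{5}{2}.
So h(n) = \frac{5 \cdot 3^{n}}{2} + \frac{7}{2}.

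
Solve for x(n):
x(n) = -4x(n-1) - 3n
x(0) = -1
First-order linear with linear forcing.
Homogeneous solution: x_h(n) = A·(-4)^n.
Try particular x_p(n) = pn + q. Substituting:
  pn + q = -4(p(n-1) + q) - 3n.
Matching the n-coefficient: p = -4p - 3 ⇒ p = - \frac{3}{5}.
Matching constants: q = 4p - 4q ⇒ q = - \frac{12}{25}.
General: x(n) = A·(-4)^n - \frac{3 n}{5} - \frac{12}{25}.
Apply x(0) = -1: A - \frac{12}{25} = -1 ⇒ A = - \frac{13}{25}.
So x(n) = - \frac{13 \left(-4\right)^{n}}{25} - \frac{3 n}{5} - \frac{12}{25}.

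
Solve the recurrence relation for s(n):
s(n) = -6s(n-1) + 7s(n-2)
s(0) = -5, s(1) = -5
Characteristic equation: x² + 6x - 7 = 0, which factors as (x - (1))(x - (-7)) = 0.
Roots r₁ = 1, r₂ = -7 (distinct).
General solution: s(n) = A·(1)^n + B·(-7)^n.
From s(0) = -5: A + B = -5.
From s(1) = -5: A - 7B = -5.
Solving: A = -5, B = 0.
So s(n) = -5.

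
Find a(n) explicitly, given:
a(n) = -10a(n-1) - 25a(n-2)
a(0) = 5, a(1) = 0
Characteristic equation: x² + 10x + 25 = 0, which is (x - (-5))².
Repeated root r = -5.
General solution: a(n) = (A + Bn)·(-5)^n.
From a(0) = 5: A = 5.
From a(1) = 0: (A + B)·(-5) = 0 ⇒ B = -5.
So a(n) = \left(5 - 5 n\right) \cdot (-5)^n.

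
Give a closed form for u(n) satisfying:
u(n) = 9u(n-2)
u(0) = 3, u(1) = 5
Characteristic equation: x² - 9 = 0, which factors as (x - (-3))(x - (3)) = 0.
Roots r₁ = -3, r₂ = 3 (distinct).
General solution: u(n) = A·(-3)^n + B·(3)^n.
From u(0) = 3: A + B = 3.
From u(1) = 5: -3A + 3B = 5.
Solving: A = \frac{2}{3}, B = \frac{7}{3}.
So u(n) = \frac{2 \left(-3\right)^{n}}{3} + \frac{7 \cdot 3^{n}}{3}.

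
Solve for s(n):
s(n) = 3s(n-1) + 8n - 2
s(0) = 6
First-order linear with linear forcing.
Homogeneous solution: s_h(n) = A·(3)^n.
Try particular s_p(n) = pn + q. Substituting:
  pn + q = 3(p(n-1) + q) + 8n - 2.
Matching the n-coefficient: p = 3p + 8 ⇒ p = -4.
Matching constants: q = -3p + 3q - 2 ⇒ q = -5.
General: s(n) = A·(3)^n - 4 n - 5.
Apply s(0) = 6: A - 5 = 6 ⇒ A = 11.
So s(n) = 11 \cdot 3^{n} - 4 n - 5.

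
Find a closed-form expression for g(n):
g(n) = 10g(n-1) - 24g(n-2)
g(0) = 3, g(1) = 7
Characteristic equation: x² - 10x + 24 = 0, which factors as (x - (6))(x - (4)) = 0.
Roots r₁ = 6, r₂ = 4 (distinct).
General solution: g(n) = A·(6)^n + B·(4)^n.
From g(0) = 3: A + B = 3.
From g(1) = 7: 6A + 4B = 7.
Solving: A = - \frac{5}{2}, B = \frac{11}{2}.
So g(n) = \frac{11 \cdot 4^{n}}{2} - \frac{5 \cdot 6^{n}}{2}.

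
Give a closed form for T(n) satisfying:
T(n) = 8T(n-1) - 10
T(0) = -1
First-order linear non-homogeneous.
Homogeneous solution: T_h(n) = A·(8)^n.
Try constant particular solution T_p = K: K = 8K - 10 ⇒ K = \frac{10}{7}.
General: T(n) = A·(8)^n + \frac{10}{7}.
Apply T(0) = -1: A + \frac{10}{7} = -1 ⇒ A = - \frac{17}{7}.
So T(n) = \frac{10}{7} - \frac{17 \cdot 8^{n}}{7}.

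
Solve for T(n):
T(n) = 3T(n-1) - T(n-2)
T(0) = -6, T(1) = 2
Characteristic equation: x² - 3x + 1 = 0.
Discriminant Δ = (3)² + 4·(-1) = 5.
Roots r₁,₂ = (3 ± √5)/2, so r₁ = \frac{\sqrt{5}}{2} + \frac{3}{2}, r₂ = \frac{3}{2} - \frac{\sqrt{5}}{2}.
General solution: T(n) = A·r₁^n + B·r₂^n.
From the initial conditions, A + B = -6 and r₁A + r₂B = 2.
Since r₁ - r₂ = √5: A = (2 - (-6)r₂)/√5 = -3 + \frac{11 \sqrt{5}}{5}, and B = -6 - A = - \frac{11 \sqrt{5}}{5} - 3.
So T(n) = \left(-3 + \frac{11 \sqrt{5}}{5}\right)\left(\frac{\sqrt{5}}{2} + \frac{3}{2}\right)^n + \left(- \frac{11 \sqrt{5}}{5} - 3\right)\left(\frac{3}{2} - \frac{\sqrt{5}}{2}\right)^n.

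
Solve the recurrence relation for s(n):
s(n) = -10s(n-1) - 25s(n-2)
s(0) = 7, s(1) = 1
Characteristic equation: x² + 10x + 25 = 0, which is (x - (-5))².
Repeated root r = -5.
General solution: s(n) = (A + Bn)·(-5)^n.
From s(0) = 7: A = 7.
From s(1) = 1: (A + B)·(-5) = 1 ⇒ B = - \frac{36}{5}.
So s(n) = \left(7 - \frac{36 n}{5}\right) \cdot (-5)^n.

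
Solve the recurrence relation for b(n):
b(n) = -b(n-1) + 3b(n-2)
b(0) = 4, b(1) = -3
Characteristic equation: x² + x - 3 = 0.
Discriminant Δ = (-1)² + 4·(3) = 13.
Roots r₁,₂ = (-1 ± √13)/2, so r₁ = - \frac{1}{2} + \frac{\sqrt{13}}{2}, r₂ = - \frac{\sqrt{13}}{2} - \frac{1}{2}.
General solution: b(n) = A·r₁^n + B·r₂^n.
From the initial conditions, A + B = 4 and r₁A + r₂B = -3.
Since r₁ - r₂ = √13: A = (-3 - (4)r₂)/√13 = 2 - \frac{\sqrt{13}}{13}, and B = 4 - A = \frac{\sqrt{13}}{13} + 2.
So b(n) = \left(2 - \frac{\sqrt{13}}{13}\right)\left(- \frac{1}{2} + \frac{\sqrt{13}}{2}\right)^n + \left(\frac{\sqrt{13}}{13} + 2\right)\left(- \frac{\sqrt{13}}{2} - \frac{1}{2}\right)^n.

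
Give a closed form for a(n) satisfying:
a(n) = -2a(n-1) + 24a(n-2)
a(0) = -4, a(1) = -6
Characteristic equation: x² + 2x - 24 = 0, which factors as (x - (-6))(x - (4)) = 0.
Roots r₁ = -6, r₂ = 4 (distinct).
General solution: a(n) = A·(-6)^n + B·(4)^n.
From a(0) = -4: A + B = -4.
From a(1) = -6: -6A + 4B = -6.
Solving: A = -1, B = -3.
So a(n) = - \left(-6\right)^{n} - 3 \cdot 4^{n}.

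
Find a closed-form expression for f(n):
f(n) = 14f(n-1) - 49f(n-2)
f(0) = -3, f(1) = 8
Characteristic equation: x² - 14x + 49 = 0, which is (x - (7))².
Repeated root r = 7.
General solution: f(n) = (A + Bn)·(7)^n.
From f(0) = -3: A = -3.
From f(1) = 8: (A + B)·(7) = 8 ⇒ B = \frac{29}{7}.
So f(n) = \left(\frac{29 n}{7} - 3\right) \cdot (7)^n.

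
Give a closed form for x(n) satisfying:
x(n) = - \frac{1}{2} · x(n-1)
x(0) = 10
Pure geometric recurrence with ratio - \frac{1}{2}.
By induction x(n) = x(0) · (- \frac{1}{2})^n = 10 \left(- \frac{1}{2}\right)^{n}.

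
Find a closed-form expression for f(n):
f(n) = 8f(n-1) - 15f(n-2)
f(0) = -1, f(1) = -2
Characteristic equation: x² - 8x + 15 = 0, which factors as (x - (5))(x - (3)) = 0.
Roots r₁ = 5, r₂ = 3 (distinct).
General solution: f(n) = A·(5)^n + B·(3)^n.
From f(0) = -1: A + B = -1.
From f(1) = -2: 5A + 3B = -2.
Solving: A = \frac{1}{2}, B = - \frac{3}{2}.
So f(n) = - \frac{3 \cdot 3^{n}}{2} + \frac{5^{n}}{2}.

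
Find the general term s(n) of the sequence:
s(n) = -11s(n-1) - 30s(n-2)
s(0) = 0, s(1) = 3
Characteristic equation: x² + 11x + 30 = 0, which factors as (x - (-6))(x - (-5)) = 0.
Roots r₁ = -6, r₂ = -5 (distinct).
General solution: s(n) = A·(-6)^n + B·(-5)^n.
From s(0) = 0: A + B = 0.
From s(1) = 3: -6A - 5B = 3.
Solving: A = -3, B = 3.
So s(n) = 3 \left(-5\right)^{n} - 3 \left(-6\right)^{n}.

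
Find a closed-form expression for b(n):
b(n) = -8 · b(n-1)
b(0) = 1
Pure geometric recurrence with ratio -8.
By induction b(n) = b(0) · (-8)^n = \left(-8\right)^{n}.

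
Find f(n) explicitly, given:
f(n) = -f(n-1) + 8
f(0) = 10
First-order linear non-homogeneous.
Homogeneous solution: f_h(n) = A·(-1)^n.
Try constant particular solution f_p = K: K = -K + 8 ⇒ K = 4.
General: f(n) = A·(-1)^n + 4.
Apply f(0) = 10: A + 4 = 10 ⇒ A = 6.
So f(n) = 6 \left(-1\right)^{n} + 4.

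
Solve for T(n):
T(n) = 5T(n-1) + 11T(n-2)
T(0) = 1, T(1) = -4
Characteristic equation: x² - 5x - 11 = 0.
Discriminant Δ = (5)² + 4·(11) = 69.
Roots r₁,₂ = (5 ± √69)/2, so r₁ = \frac{5}{2} + \frac{\sqrt{69}}{2}, r₂ = \frac{5}{2} - \frac{\sqrt{69}}{2}.
General solution: T(n) = A·r₁^n + B·r₂^n.
From the initial conditions, A + B = 1 and r₁A + r₂B = -4.
Since r₁ - r₂ = √69: A = (-4 - (1)r₂)/√69 = \frac{1}{2} - \frac{13 \sqrt{69}}{138}, and B = 1 - A = \frac{1}{2} + \frac{13 \sqrt{69}}{138}.
So T(n) = \left(\frac{1}{2} - \frac{13 \sqrt{69}}{138}\right)\left(\frac{5}{2} + \frac{\sqrt{69}}{2}\right)^n + \left(\frac{1}{2} + \frac{13 \sqrt{69}}{138}\right)\left(\frac{5}{2} - \frac{\sqrt{69}}{2}\right)^n.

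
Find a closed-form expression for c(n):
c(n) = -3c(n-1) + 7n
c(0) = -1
First-order linear with linear forcing.
Homogeneous solution: c_h(n) = A·(-3)^n.
Try particular c_p(n) = pn + q. Substituting:
  pn + q = -3(p(n-1) + q) + 7n.
Matching the n-coefficient: p = -3p + 7 ⇒ p = \frac{7}{4}.
Matching constants: q = 3p - 3q ⇒ q = \frac{21}{16}.
General: c(n) = A·(-3)^n + \frac{7 n}{4} + \frac{21}{16}.
Apply c(0) = -1: A + \frac{21}{16} = -1 ⇒ A = - \frac{37}{16}.
So c(n) = - \frac{37 \left(-3\right)^{n}}{16} + \frac{7 n}{4} + \frac{21}{16}.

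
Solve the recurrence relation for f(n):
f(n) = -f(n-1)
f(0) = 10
This is a homogeneous first-order recurrence with ratio -1.
By induction f(n) = f(0) · (-1)^n = 10 \left(-1\right)^{n}.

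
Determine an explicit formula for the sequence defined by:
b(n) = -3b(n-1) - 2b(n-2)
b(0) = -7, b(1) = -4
Characteristic equation: x² + 3x + 2 = 0, which factors as (x - (-1))(x - (-2)) = 0.
Roots r₁ = -1, r₂ = -2 (distinct).
General solution: b(n) = A·(-1)^n + B·(-2)^n.
From b(0) = -7: A + B = -7.
From b(1) = -4: -A - 2B = -4.
Solving: A = -18, B = 11.
So b(n) = - 18 \left(-1\right)^{n} + 11 \left(-2\right)^{n}.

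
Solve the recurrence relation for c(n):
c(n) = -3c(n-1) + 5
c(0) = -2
First-order linear non-homogeneous.
Homogeneous solution: c_h(n) = A·(-3)^n.
Try constant particular solution c_p = K: K = -3K + 5 ⇒ K = \frac{5}{4}.
General: c(n) = A·(-3)^n + \frac{5}{4}.
Apply c(0) = -2: A + \frac{5}{4} = -2 ⇒ A = - \frac{13}{4}.
So c(n) = \frac{5}{4} - \frac{13 \left(-3\right)^{n}}{4}.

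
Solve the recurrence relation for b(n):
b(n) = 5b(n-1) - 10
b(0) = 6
First-order linear non-homogeneous.
Homogeneous solution: b_h(n) = A·(5)^n.
Try constant particular solution b_p = K: K = 5K - 10 ⇒ K = \frac{5}{2}.
General: b(n) = A·(5)^n + \frac{5}{2}.
Apply b(0) = 6: A + \frac{5}{2} = 6 ⇒ A = \frac{7}{2}.
So b(n) = \frac{7 \cdot 5^{n}}{2} + \frac{5}{2}.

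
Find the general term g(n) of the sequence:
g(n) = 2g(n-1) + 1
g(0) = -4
First-order linear non-homogeneous.
Homogeneous solution: g_h(n) = A·(2)^n.
Try constant particular solution g_p = K: K = 2K + 1 ⇒ K = -1.
General: g(n) = A·(2)^n - 1.
Apply g(0) = -4: A - 1 = -4 ⇒ A = -3.
So g(n) = - 3 \cdot 2^{n} - 1.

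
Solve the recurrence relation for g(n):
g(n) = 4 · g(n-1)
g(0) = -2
Pure geometric recurrence with ratio 4.
By induction g(n) = g(0) · (4)^n = - 2 \cdot 4^{n}.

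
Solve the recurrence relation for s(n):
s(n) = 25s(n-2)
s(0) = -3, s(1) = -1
Characteristic equation: x² - 25 = 0, which factors as (x - (5))(x - (-5)) = 0.
Roots r₁ = 5, r₂ = -5 (distinct).
General solution: s(n) = A·(5)^n + B·(-5)^n.
From s(0) = -3: A + B = -3.
From s(1) = -1: 5A - 5B = -1.
Solving: A = - \frac{8}{5}, B = - \frac{7}{5}.
So s(n) = - \frac{7 \left(-5\right)^{n}}{5} - \frac{8 \cdot 5^{n}}{5}.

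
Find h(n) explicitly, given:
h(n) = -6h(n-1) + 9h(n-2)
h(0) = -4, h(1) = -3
Characteristic equation: x² + 6x - 9 = 0.
Discriminant Δ = (-6)² + 4·(9) = 72.
Roots r₁,₂ = (-6 ± √72)/2, so r₁ = -3 + 3 \sqrt{2}, r₂ = - 3 \sqrt{2} - 3.
General solution: h(n) = A·r₁^n + B·r₂^n.
From the initial conditions, A + B = -4 and r₁A + r₂B = -3.
Since r₁ - r₂ = √72: A = (-3 - (-4)r₂)/√72 = -2 - \frac{5 \sqrt{2}}{4}, and B = -4 - A = -2 + \frac{5 \sqrt{2}}{4}.
So h(n) = \left(-2 - \frac{5 \sqrt{2}}{4}\right)\left(-3 + 3 \sqrt{2}\right)^n + \left(-2 + \frac{5 \sqrt{2}}{4}\right)\left(- 3 \sqrt{2} - 3\right)^n.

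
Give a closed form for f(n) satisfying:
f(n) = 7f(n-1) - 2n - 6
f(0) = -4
First-order linear with linear forcing.
Homogeneous solution: f_h(n) = A·(7)^n.
Try particular f_p(n) = pn + q. Substituting:
  pn + q = 7(p(n-1) + q) - 2n - 6.
Matching the n-coefficient: p = 7p - 2 ⇒ p = \frac{1}{3}.
Matching constants: q = -7p + 7q - 6 ⇒ q = \frac{25}{18}.
General: f(n) = A·(7)^n + \frac{n}{3} + \frac{25}{18}.
Apply f(0) = -4: A + \frac{25}{18} = -4 ⇒ A = - \frac{97}{18}.
So f(n) = - \frac{97 \cdot 7^{n}}{18} + \frac{n}{3} + \frac{25}{18}.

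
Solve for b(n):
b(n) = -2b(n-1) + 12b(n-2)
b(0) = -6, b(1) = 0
Characteristic equation: x² + 2x - 12 = 0.
Discriminant Δ = (-2)² + 4·(12) = 52.
Roots r₁,₂ = (-2 ± √52)/2, so r₁ = -1 + \sqrt{13}, r₂ = - \sqrt{13} - 1.
General solution: b(n) = A·r₁^n + B·r₂^n.
From the initial conditions, A + B = -6 and r₁A + r₂B = 0.
Since r₁ - r₂ = √52: A = (0 - (-6)r₂)/√52 = -3 - \frac{3 \sqrt{13}}{13}, and B = -6 - A = -3 + \frac{3 \sqrt{13}}{13}.
So b(n) = \left(-3 - \frac{3 \sqrt{13}}{13}\right)\left(-1 + \sqrt{13}\right)^n + \left(-3 + \frac{3 \sqrt{13}}{13}\right)\left(- \sqrt{13} - 1\right)^n.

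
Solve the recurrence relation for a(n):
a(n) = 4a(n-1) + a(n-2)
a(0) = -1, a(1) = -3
Characteristic equation: x² - 4x - 1 = 0.
Discriminant Δ = (4)² + 4·(1) = 20.
Roots r₁,₂ = (4 ± √20)/2, so r₁ = 2 + \sqrt{5}, r₂ = 2 - \sqrt{5}.
General solution: a(n) = A·r₁^n + B·r₂^n.
From the initial conditions, A + B = -1 and r₁A + r₂B = -3.
Since r₁ - r₂ = √20: A = (-3 - (-1)r₂)/√20 = - \frac{1}{2} - \frac{\sqrt{5}}{10}, and B = -1 - A = - \frac{1}{2} + \frac{\sqrt{5}}{10}.
So a(n) = \left(- \frac{1}{2} - \frac{\sqrt{5}}{10}\right)\left(2 + \sqrt{5}\right)^n + \left(- \frac{1}{2} + \frac{\sqrt{5}}{10}\right)\left(2 - \sqrt{5}\right)^n.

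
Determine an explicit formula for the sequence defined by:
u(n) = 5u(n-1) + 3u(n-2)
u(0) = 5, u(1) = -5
Characteristic equation: x² - 5x - 3 = 0.
Discriminant Δ = (5)² + 4·(3) = 37.
Roots r₁,₂ = (5 ± √37)/2, so r₁ = \frac{5}{2} + \frac{\sqrt{37}}{2}, r₂ = \frac{5}{2} - \frac{\sqrt{37}}{2}.
General solution: u(n) = A·r₁^n + B·r₂^n.
From the initial conditions, A + B = 5 and r₁A + r₂B = -5.
Since r₁ - r₂ = √37: A = (-5 - (5)r₂)/√37 = \frac{5}{2} - \frac{35 \sqrt{37}}{74}, and B = 5 - A = \frac{5}{2} + \frac{35 \sqrt{37}}{74}.
So u(n) = \left(\frac{5}{2} - \frac{35 \sqrt{37}}{74}\right)\left(\frac{5}{2} + \frac{\sqrt{37}}{2}\right)^n + \left(\frac{5}{2} + \frac{35 \sqrt{37}}{74}\right)\left(\frac{5}{2} - \frac{\sqrt{37}}{2}\right)^n.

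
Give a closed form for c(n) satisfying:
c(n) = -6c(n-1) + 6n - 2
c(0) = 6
First-order linear with linear forcing.
Homogeneous solution: c_h(n) = A·(-6)^n.
Try particular c_p(n) = pn + q. Substituting:
  pn + q = -6(p(n-1) + q) + 6n - 2.
Matching the n-coefficient: p = -6p + 6 ⇒ p = \frac{6}{7}.
Matching constants: q = 6p - 6q - 2 ⇒ q = \frac{22}{49}.
General: c(n) = A·(-6)^n + \frac{6 n}{7} + \frac{22}{49}.
Apply c(0) = 6: A + \frac{22}{49} = 6 ⇒ A = \frac{272}{49}.
So c(n) = \frac{272 \left(-6\right)^{n}}{49} + \frac{6 n}{7} + \frac{22}{49}.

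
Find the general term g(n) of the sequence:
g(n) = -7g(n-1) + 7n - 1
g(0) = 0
First-order linear with linear forcing.
Homogeneous solution: g_h(n) = A·(-7)^n.
Try particular g_p(n) = pn + q. Substituting:
  pn + q = -7(p(n-1) + q) + 7n - 1.
Matching the n-coefficient: p = -7p + 7 ⇒ p = \frac{7}{8}.
Matching constants: q = 7p - 7q - 1 ⇒ q = \frac{41}{64}.
General: g(n) = A·(-7)^n + \frac{7 n}{8} + \frac{41}{64}.
Apply g(0) = 0: A + \frac{41}{64} = 0 ⇒ A = - \frac{41}{64}.
So g(n) = - \frac{41 \left(-7\right)^{n}}{64} + \frac{7 n}{8} + \frac{41}{64}.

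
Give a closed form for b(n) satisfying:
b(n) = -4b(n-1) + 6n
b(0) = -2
First-order linear with linear forcing.
Homogeneous solution: b_h(n) = A·(-4)^n.
Try particular b_p(n) = pn + q. Substituting:
  pn + q = -4(p(n-1) + q) + 6n.
Matching the n-coefficient: p = -4p + 6 ⇒ p = \frac{6}{5}.
Matching constants: q = 4p - 4q ⇒ q = \frac{24}{25}.
General: b(n) = A·(-4)^n + \frac{6 n}{5} + \frac{24}{25}.
Apply b(0) = -2: A + \frac{24}{25} = -2 ⇒ A = - \frac{74}{25}.
So b(n) = - \frac{74 \left(-4\right)^{n}}{25} + \frac{6 n}{5} + \frac{24}{25}.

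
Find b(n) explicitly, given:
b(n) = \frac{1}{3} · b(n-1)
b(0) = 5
Pure geometric recurrence with ratio \frac{1}{3}.
By induction b(n) = b(0) · (\frac{1}{3})^n = 5 \cdot 3^{- n}.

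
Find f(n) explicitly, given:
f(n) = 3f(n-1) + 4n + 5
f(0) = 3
First-order linear with linear forcing.
Homogeneous solution: f_h(n) = A·(3)^n.
Try particular f_p(n) = pn + q. Substituting:
  pn + q = 3(p(n-1) + q) + 4n + 5.
Matching the n-coefficient: p = 3p + 4 ⇒ p = -2.
Matching constants: q = -3p + 3q + 5 ⇒ q = - \frac{11}{2}.
General: f(n) = A·(3)^n - 2 n - \frac{11}{2}.
Apply f(0) = 3: A - \frac{11}{2} = 3 ⇒ A = \frac{17}{2}.
So f(n) = \frac{17 \cdot 3^{n}}{2} - 2 n - \frac{11}{2}.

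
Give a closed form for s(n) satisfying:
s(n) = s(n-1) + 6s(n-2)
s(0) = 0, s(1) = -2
Characteristic equation: x² - x - 6 = 0, which factors as (x - (3))(x - (-2)) = 0.
Roots r₁ = 3, r₂ = -2 (distinct).
General solution: s(n) = A·(3)^n + B·(-2)^n.
From s(0) = 0: A + B = 0.
From s(1) = -2: 3A - 2B = -2.
Solving: A = - \frac{2}{5}, B = \frac{2}{5}.
So s(n) = \frac{2 \left(-2\right)^{n}}{5} - \frac{2 \cdot 3^{n}}{5}.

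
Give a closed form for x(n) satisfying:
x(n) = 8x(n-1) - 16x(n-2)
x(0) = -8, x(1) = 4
Characteristic equation: x² - 8x + 16 = 0, which is (x - (4))².
Repeated root r = 4.
General solution: x(n) = (A + Bn)·(4)^n.
From x(0) = -8: A = -8.
From x(1) = 4: (A + B)·(4) = 4 ⇒ B = 9.
So x(n) = \left(9 n - 8\right) \cdot (4)^n.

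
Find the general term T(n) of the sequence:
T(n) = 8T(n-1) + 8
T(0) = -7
First-order linear non-homogeneous.
Homogeneous solution: T_h(n) = A·(8)^n.
Try constant particular solution T_p = K: K = 8K + 8 ⇒ K = - \frac{8}{7}.
General: T(n) = A·(8)^n - \frac{8}{7}.
Apply T(0) = -7: A - \frac{8}{7} = -7 ⇒ A = - \frac{41}{7}.
So T(n) = - \frac{41 \cdot 8^{n}}{7} - \frac{8}{7}.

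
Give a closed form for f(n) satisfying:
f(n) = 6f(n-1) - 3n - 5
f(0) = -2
First-order linear with linear forcing.
Homogeneous solution: f_h(n) = A·(6)^n.
Try particular f_p(n) = pn + q. Substituting:
  pn + q = 6(p(n-1) + q) - 3n - 5.
Matching the n-coefficient: p = 6p - 3 ⇒ p = \frac{3}{5}.
Matching constants: q = -6p + 6q - 5 ⇒ q = \frac{43}{25}.
General: f(n) = A·(6)^n + \frac{3 n}{5} + \frac{43}{25}.
Apply f(0) = -2: A + \frac{43}{25} = -2 ⇒ A = - \frac{93}{25}.
So f(n) = - \frac{93 \cdot 6^{n}}{25} + \frac{3 n}{5} + \frac{43}{25}.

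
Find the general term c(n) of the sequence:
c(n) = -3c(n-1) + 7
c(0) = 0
First-order linear non-homogeneous.
Homogeneous solution: c_h(n) = A·(-3)^n.
Try constant particular solution c_p = K: K = -3K + 7 ⇒ K = \frac{7}{4}.
General: c(n) = A·(-3)^n + \frac{7}{4}.
Apply c(0) = 0: A + \frac{7}{4} = 0 ⇒ A = - \frac{7}{4}.
So c(n) = \frac{7}{4} - \frac{7 \left(-3\right)^{n}}{4}.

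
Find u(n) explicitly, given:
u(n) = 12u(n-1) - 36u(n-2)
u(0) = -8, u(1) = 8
Characteristic equation: x² - 12x + 36 = 0, which is (x - (6))².
Repeated root r = 6.
General solution: u(n) = (A + Bn)·(6)^n.
From u(0) = -8: A = -8.
From u(1) = 8: (A + B)·(6) = 8 ⇒ B = \frac{28}{3}.
So u(n) = \left(\frac{28 n}{3} - 8\right) \cdot (6)^n.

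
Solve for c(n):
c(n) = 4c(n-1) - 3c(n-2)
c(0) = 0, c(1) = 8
Characteristic equation: x² - 4x + 3 = 0, which factors as (x - (1))(x - (3)) = 0.
Roots r₁ = 1, r₂ = 3 (distinct).
General solution: c(n) = A·(1)^n + B·(3)^n.
From c(0) = 0: A + B = 0.
From c(1) = 8: A + 3B = 8.
Solving: A = -4, B = 4.
So c(n) = 4 \cdot 3^{n} - 4.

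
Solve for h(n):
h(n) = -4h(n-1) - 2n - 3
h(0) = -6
First-order linear with linear forcing.
Homogeneous solution: h_h(n) = A·(-4)^n.
Try particular h_p(n) = pn + q. Substituting:
  pn + q = -4(p(n-1) + q) - 2n - 3.
Matching the n-coefficient: p = -4p - 2 ⇒ p = - \frac{2}{5}.
Matching constants: q = 4p - 4q - 3 ⇒ q = - \frac{23}{25}.
General: h(n) = A·(-4)^n - \frac{2 n}{5} - \frac{23}{25}.
Apply h(0) = -6: A - \frac{23}{25} = -6 ⇒ A = - \frac{127}{25}.
So h(n) = - \frac{127 \left(-4\right)^{n}}{25} - \frac{2 n}{5} - \frac{23}{25}.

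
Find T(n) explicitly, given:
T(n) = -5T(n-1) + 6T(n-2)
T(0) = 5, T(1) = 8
Characteristic equation: x² + 5x - 6 = 0, which factors as (x - (-6))(x - (1)) = 0.
Roots r₁ = -6, r₂ = 1 (distinct).
General solution: T(n) = A·(-6)^n + B·(1)^n.
From T(0) = 5: A + B = 5.
From T(1) = 8: -6A + B = 8.
Solving: A = - \frac{3}{7}, B = \frac{38}{7}.
So T(n) = \frac{38}{7} - \frac{3 \left(-6\right)^{n}}{7}.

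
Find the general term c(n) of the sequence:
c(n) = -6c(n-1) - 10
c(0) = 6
First-order linear non-homogeneous.
Homogeneous solution: c_h(n) = A·(-6)^n.
Try constant particular solution c_p = K: K = -6K - 10 ⇒ K = - \frac{10}{7}.
General: c(n) = A·(-6)^n - \frac{10}{7}.
Apply c(0) = 6: A - \frac{10}{7} = 6 ⇒ A = \frac{52}{7}.
So c(n) = \frac{52 \left(-6\right)^{n}}{7} - \frac{10}{7}.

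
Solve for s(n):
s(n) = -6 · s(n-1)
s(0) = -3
Pure geometric recurrence with ratio -6.
By induction s(n) = s(0) · (-6)^n = - 3 \left(-6\right)^{n}.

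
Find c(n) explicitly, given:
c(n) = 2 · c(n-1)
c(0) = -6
Pure geometric recurrence with ratio 2.
By induction c(n) = c(0) · (2)^n = - 6 \cdot 2^{n}.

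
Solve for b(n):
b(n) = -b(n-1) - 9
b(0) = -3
First-order linear non-homogeneous.
Homogeneous solution: b_h(n) = A·(-1)^n.
Try constant particular solution b_p = K: K = -K - 9 ⇒ K = - \frac{9}{2}.
General: b(n) = A·(-1)^n - \frac{9}{2}.
Apply b(0) = -3: A - \frac{9}{2} = -3 ⇒ A = \frac{3}{2}.
So b(n) = \frac{3 \left(-1\right)^{n}}{2} - \frac{9}{2}.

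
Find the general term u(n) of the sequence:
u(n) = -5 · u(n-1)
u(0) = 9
Pure geometric recurrence with ratio -5.
By induction u(n) = u(0) · (-5)^n = 9 \left(-5\right)^{n}.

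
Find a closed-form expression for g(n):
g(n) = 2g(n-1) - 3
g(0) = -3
First-order linear non-homogeneous.
Homogeneous solution: g_h(n) = A·(2)^n.
Try constant particular solution g_p = K: K = 2K - 3 ⇒ K = 3.
General: g(n) = A·(2)^n + 3.
Apply g(0) = -3: A + 3 = -3 ⇒ A = -6.
So g(n) = 3 - 6 \cdot 2^{n}.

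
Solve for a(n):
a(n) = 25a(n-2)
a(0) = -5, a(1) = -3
Characteristic equation: x² - 25 = 0, which factors as (x - (-5))(x - (5)) = 0.
Roots r₁ = -5, r₂ = 5 (distinct).
General solution: a(n) = A·(-5)^n + B·(5)^n.
From a(0) = -5: A + B = -5.
From a(1) = -3: -5A + 5B = -3.
Solving: A = - \frac{11}{5}, B = - \frac{14}{5}.
So a(n) = - \frac{11 \left(-5\right)^{n}}{5} - \frac{14 \cdot 5^{n}}{5}.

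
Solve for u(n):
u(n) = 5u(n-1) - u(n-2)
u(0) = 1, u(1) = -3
Characteristic equation: x² - 5x + 1 = 0.
Discriminant Δ = (5)² + 4·(-1) = 21.
Roots r₁,₂ = (5 ± √21)/2, so r₁ = \frac{\sqrt{21}}{2} + \frac{5}{2}, r₂ = \frac{5}{2} - \frac{\sqrt{21}}{2}.
General solution: u(n) = A·r₁^n + B·r₂^n.
From the initial conditions, A + B = 1 and r₁A + r₂B = -3.
Since r₁ - r₂ = √21: A = (-3 - (1)r₂)/√21 = \frac{1}{2} - \frac{11 \sqrt{21}}{42}, and B = 1 - A = \frac{1}{2} + \frac{11 \sqrt{21}}{42}.
So u(n) = \left(\frac{1}{2} - \frac{11 \sqrt{21}}{42}\right)\left(\frac{\sqrt{21}}{2} + \frac{5}{2}\right)^n + \left(\frac{1}{2} + \frac{11 \sqrt{21}}{42}\right)\left(\frac{5}{2} - \frac{\sqrt{21}}{2}\right)^n.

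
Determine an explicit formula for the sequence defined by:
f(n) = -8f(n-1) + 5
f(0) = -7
First-order linear non-homogeneous.
Homogeneous solution: f_h(n) = A·(-8)^n.
Try constant particular solution f_p = K: K = -8K + 5 ⇒ K = \frac{5}{9}.
General: f(n) = A·(-8)^n + \frac{5}{9}.
Apply f(0) = -7: A + \frac{5}{9} = -7 ⇒ A = - \frac{68}{9}.
So f(n) = \frac{5}{9} - \frac{68 \left(-8\right)^{n}}{9}.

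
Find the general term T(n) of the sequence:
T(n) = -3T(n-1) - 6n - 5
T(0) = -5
First-order linear with linear forcing.
Homogeneous solution: T_h(n) = A·(-3)^n.
Try particular T_p(n) = pn + q. Substituting:
  pn + q = -3(p(n-1) + q) - 6n - 5.
Matching the n-coefficient: p = -3p - 6 ⇒ p = - \frac{3}{2}.
Matching constants: q = 3p - 3q - 5 ⇒ q = - \frac{19}{8}.
General: T(n) = A·(-3)^n - \frac{3 n}{2} - \frac{19}{8}.
Apply T(0) = -5: A - \frac{19}{8} = -5 ⇒ A = - \frac{21}{8}.
So T(n) = - \frac{21 \left(-3\right)^{n}}{8} - \frac{3 n}{2} - \frac{19}{8}.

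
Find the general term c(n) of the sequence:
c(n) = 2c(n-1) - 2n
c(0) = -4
First-order linear with linear forcing.
Homogeneous solution: c_h(n) = A·(2)^n.
Try particular c_p(n) = pn + q. Substituting:
  pn + q = 2(p(n-1) + q) - 2n.
Matching the n-coefficient: p = 2p - 2 ⇒ p = 2.
Matching constants: q = -2p + 2q ⇒ q = 4.
General: c(n) = A·(2)^n + 2 n + 4.
Apply c(0) = -4: A + 4 = -4 ⇒ A = -8.
So c(n) = - 8 \cdot 2^{n} + 2 n + 4.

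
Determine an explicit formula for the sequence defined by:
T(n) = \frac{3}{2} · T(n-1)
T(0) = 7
Pure geometric recurrence with ratio \frac{3}{2}.
By induction T(n) = T(0) · (\frac{3}{2})^n = 7 \left(\frac{3}{2}\right)^{n}.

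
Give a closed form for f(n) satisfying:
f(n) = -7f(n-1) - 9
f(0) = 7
First-order linear non-homogeneous.
Homogeneous solution: f_h(n) = A·(-7)^n.
Try constant particular solution f_p = K: K = -7K - 9 ⇒ K = - \frac{9}{8}.
General: f(n) = A·(-7)^n - \frac{9}{8}.
Apply f(0) = 7: A - \frac{9}{8} = 7 ⇒ A = \frac{65}{8}.
So f(n) = \frac{65 \left(-7\right)^{n}}{8} - \frac{9}{8}.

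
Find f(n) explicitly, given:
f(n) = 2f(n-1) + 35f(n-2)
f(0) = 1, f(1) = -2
Characteristic equation: x² - 2x - 35 = 0, which factors as (x - (7))(x - (-5)) = 0.
Roots r₁ = 7, r₂ = -5 (distinct).
General solution: f(n) = A·(7)^n + B·(-5)^n.
From f(0) = 1: A + B = 1.
From f(1) = -2: 7A - 5B = -2.
Solving: A = \frac{1}{4}, B = \frac{3}{4}.
So f(n) = \frac{3 \left(-5\right)^{n}}{4} + \frac{7^{n}}{4}.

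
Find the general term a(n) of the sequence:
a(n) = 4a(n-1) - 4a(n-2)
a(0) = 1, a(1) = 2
Characteristic equation: x² - 4x + 4 = 0, which is (x - (2))².
Repeated root r = 2.
General solution: a(n) = (A + Bn)·(2)^n.
From a(0) = 1: A = 1.
From a(1) = 2: (A + B)·(2) = 2 ⇒ B = 0.
So a(n) = \left(1\right) \cdot (2)^n.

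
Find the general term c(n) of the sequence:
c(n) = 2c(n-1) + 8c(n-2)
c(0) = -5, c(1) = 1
Characteristic equation: x² - 2x - 8 = 0, which factors as (x - (4))(x - (-2)) = 0.
Roots r₁ = 4, r₂ = -2 (distinct).
General solution: c(n) = A·(4)^n + B·(-2)^n.
From c(0) = -5: A + B = -5.
From c(1) = 1: 4A - 2B = 1.
Solving: A = - \frac{3}{2}, B = - \frac{7}{2}.
So c(n) = - \frac{7 \left(-2\right)^{n}}{2} - \frac{3 \cdot 4^{n}}{2}.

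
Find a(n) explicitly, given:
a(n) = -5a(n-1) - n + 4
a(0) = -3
First-order linear with linear forcing.
Homogeneous solution: a_h(n) = A·(-5)^n.
Try particular a_p(n) = pn + q. Substituting:
  pn + q = -5(p(n-1) + q) - n + 4.
Matching the n-coefficient: p = -5p - 1 ⇒ p = - \frac{1}{6}.
Matching constants: q = 5p - 5q + 4 ⇒ q = \frac{19}{36}.
General: a(n) = A·(-5)^n - \frac{n}{6} + \frac{19}{36}.
Apply a(0) = -3: A + \frac{19}{36} = -3 ⇒ A = - \frac{127}{36}.
So a(n) = - \frac{127 \left(-5\right)^{n}}{36} - \frac{n}{6} + \frac{19}{36}.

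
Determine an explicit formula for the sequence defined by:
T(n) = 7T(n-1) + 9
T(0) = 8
First-order linear non-homogeneous.
Homogeneous solution: T_h(n) = A·(7)^n.
Try constant particular solution T_p = K: K = 7K + 9 ⇒ K = - \frac{3}{2}.
General: T(n) = A·(7)^n - \frac{3}{2}.
Apply T(0) = 8: A - \frac{3}{2} = 8 ⇒ A = \frac{19}{2}.
So T(n) = \frac{19 \cdot 7^{n}}{2} - \frac{3}{2}.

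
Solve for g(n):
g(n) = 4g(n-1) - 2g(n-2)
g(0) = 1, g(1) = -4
Characteristic equation: x² - 4x + 2 = 0.
Discriminant Δ = (4)² + 4·(-2) = 8.
Roots r₁,₂ = (4 ± √8)/2, so r₁ = \sqrt{2} + 2, r₂ = 2 - \sqrt{2}.
General solution: g(n) = A·r₁^n + B·r₂^n.
From the initial conditions, A + B = 1 and r₁A + r₂B = -4.
Since r₁ - r₂ = √8: A = (-4 - (1)r₂)/√8 = \frac{1}{2} - \frac{3 \sqrt{2}}{2}, and B = 1 - A = \frac{1}{2} + \frac{3 \sqrt{2}}{2}.
So g(n) = \left(\frac{1}{2} - \frac{3 \sqrt{2}}{2}\right)\left(\sqrt{2} + 2\right)^n + \left(\frac{1}{2} + \frac{3 \sqrt{2}}{2}\right)\left(2 - \sqrt{2}\right)^n.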